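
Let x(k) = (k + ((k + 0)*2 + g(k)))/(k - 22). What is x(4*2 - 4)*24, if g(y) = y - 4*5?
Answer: 16/3 ≈ 5.3333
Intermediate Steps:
g(y) = -20 + y (g(y) = y - 20 = -20 + y)
x(k) = (-20 + 4*k)/(-22 + k) (x(k) = (k + ((k + 0)*2 + (-20 + k)))/(k - 22) = (k + (k*2 + (-20 + k)))/(-22 + k) = (k + (2*k + (-20 + k)))/(-22 + k) = (k + (-20 + 3*k))/(-22 + k) = (-20 + 4*k)/(-22 + k))
x(4*2 - 4)*24 = (4*(-5 + (4*2 - 4))/(-22 + (4*2 - 4)))*24 = (4*(-5 + (8 - 4))/(-22 + (8 - 4)))*24 = (4*(-5 + 4)/(-22 + 4))*24 = (4*(-1)/(-18))*24 = (4*(-1/18)*(-1))*24 = (2/9)*24 = 16/3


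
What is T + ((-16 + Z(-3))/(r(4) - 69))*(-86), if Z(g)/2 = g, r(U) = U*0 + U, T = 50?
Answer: 1358/65 ≈ 20.892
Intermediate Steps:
r(U) = U (r(U) = 0 + U = U)
Z(g) = 2*g
T + ((-16 + Z(-3))/(r(4) - 69))*(-86) = 50 + ((-16 + 2*(-3))/(4 - 69))*(-86) = 50 + ((-16 - 6)/(-65))*(-86) = 50 - 22*(-1/65)*(-86) = 50 + (22/65)*(-86) = 50 - 1892/65 = 1358/65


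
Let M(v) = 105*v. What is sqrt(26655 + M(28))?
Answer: sqrt(29595) ≈ 172.03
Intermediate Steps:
sqrt(26655 + M(28)) = sqrt(26655 + 105*28) = sqrt(26655 + 2940) = sqrt(29595)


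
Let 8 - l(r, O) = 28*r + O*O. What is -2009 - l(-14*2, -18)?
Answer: -2477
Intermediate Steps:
l(r, O) = 8 - O² - 28*r (l(r, O) = 8 - (28*r + O*O) = 8 - (28*r + O²) = 8 - (O² + 28*r) = 8 + (-O² - 28*r) = 8 - O² - 28*r)
-2009 - l(-14*2, -18) = -2009 - (8 - 1*(-18)² - (-392)*2) = -2009 - (8 - 1*324 - 28*(-28)) = -2009 - (8 - 324 + 784) = -2009 - 1*468 = -2009 - 468 = -2477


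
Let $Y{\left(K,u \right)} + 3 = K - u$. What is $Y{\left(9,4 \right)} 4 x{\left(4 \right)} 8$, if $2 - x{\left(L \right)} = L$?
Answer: $-128$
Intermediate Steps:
$x{\left(L \right)} = 2 - L$
$Y{\left(K,u \right)} = -3 + K - u$ ($Y{\left(K,u \right)} = -3 + \left(K - u\right) = -3 + K - u$)
$Y{\left(9,4 \right)} 4 x{\left(4 \right)} 8 = \left(-3 + 9 - 4\right) 4 \left(2 - 4\right) 8 = 2 \cdot 4 \left(-2\right) 8 = 2 \left(\left(-8\right) 8\right) = 2 \left(-64\right) = -128$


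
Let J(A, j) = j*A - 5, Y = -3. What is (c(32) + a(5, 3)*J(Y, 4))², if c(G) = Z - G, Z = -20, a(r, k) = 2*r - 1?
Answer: 42025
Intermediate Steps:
a(r, k) = -1 + 2*r
c(G) = -20 - G
J(A, j) = -5 + A*j (J(A, j) = A*j - 5 = -5 + A*j)
(c(32) + a(5, 3)*J(Y, 4))² = ((-20 - 1*32) + (-1 + 2*5)*(-5 - 3*4))² = ((-20 - 32) + (-1 + 10)*(-5 - 12))² = (-52 + 9*(-17))² = (-52 - 153)² = (-205)² = 42025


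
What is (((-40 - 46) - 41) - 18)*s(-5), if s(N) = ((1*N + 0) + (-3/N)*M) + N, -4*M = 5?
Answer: 6235/4 ≈ 1558.8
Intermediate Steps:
M = -5/4 (M = -¼*5 = -5/4 ≈ -1.2500)
s(N) = 2*N + 15/(4*N) (s(N) = ((1*N + 0) - 3/N*(-5/4)) + N = ((N + 0) + 15/(4*N)) + N = (N + 15/(4*N)) + N = 2*N + 15/(4*N))
(((-40 - 46) - 41) - 18)*s(-5) = (((-40 - 46) - 41) - 18)*(2*(-5) + (15/4)/(-5)) = ((-86 - 41) - 18)*(-10 + (15/4)*(-⅕)) = (-127 - 18)*(-10 - ¾) = -145*(-43/4) = 6235/4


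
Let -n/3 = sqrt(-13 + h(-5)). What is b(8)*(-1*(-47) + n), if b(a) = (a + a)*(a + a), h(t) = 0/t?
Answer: 12032 - 768*I*sqrt(13) ≈ 12032.0 - 2769.1*I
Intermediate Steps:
h(t) = 0
b(a) = 4*a**2 (b(a) = (2*a)*(2*a) = 4*a**2)
n = -3*I*sqrt(13) (n = -3*sqrt(-13 + 0) = -3*I*sqrt(13) ≈ -10.817*I)
b(8)*(-1*(-47) + n) = (4*8**2)*(-1*(-47) - 3*I*sqrt(13)) = (4*64)*(47 - 3*I*sqrt(13)) = 256*(47 - 3*I*sqrt(13)) = 12032 - 768*I*sqrt(13)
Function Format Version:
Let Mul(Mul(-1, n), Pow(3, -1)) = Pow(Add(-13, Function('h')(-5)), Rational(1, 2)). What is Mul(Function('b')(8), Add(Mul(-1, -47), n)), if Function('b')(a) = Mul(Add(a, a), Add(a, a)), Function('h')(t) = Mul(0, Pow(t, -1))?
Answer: Add(12032, Mul(-768, I, Pow(13, Rational(1, 2)))) ≈ Add(12032., Mul(-2769.1, I))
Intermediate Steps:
Function('h')(t) = 0
Function('b')(a) = Mul(4, Pow(a, 2)) (Function('b')(a) = Mul(Mul(2, a), Mul(2, a)) = Mul(4, Pow(a, 2)))
n = Mul(-3, I, Pow(13, Rational(1, 2))) (n = Mul(-3, Pow(Add(-13, 0), Rational(1, 2))) = Mul(-3, Pow(-13, Rational(1, 2))) = Mul(-3, Mul(I, Pow(13, Rational(1, 2)))) = Mul(-3, I, Pow(13, Rational(1, 2))) ≈ Mul(-10.817, I))
Mul(Function('b')(8), Add(Mul(-1, -47), n)) = Mul(Mul(4, Pow(8, 2)), Add(Mul(-1, -47), Mul(-3, I, Pow(13, Rational(1, 2))))) = Mul(Mul(4, 64), Add(47, Mul(-3, I, Pow(13, Rational(1, 2))))) = Mul(256, Add(47, Mul(-3, I, Pow(13, Rational(1, 2))))) = Add(12032, Mul(-768, I, Pow(13, Rational(1, 2))))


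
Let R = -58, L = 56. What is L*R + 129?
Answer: -3119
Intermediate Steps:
L*R + 129 = 56*(-58) + 129 = -3248 + 129 = -3119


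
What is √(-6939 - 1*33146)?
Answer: I*√40085 ≈ 200.21*I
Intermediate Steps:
√(-6939 - 1*33146) = √(-6939 - 33146) = √(-40085) = I*√40085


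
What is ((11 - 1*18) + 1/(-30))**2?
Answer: 44521/900 ≈ 49.468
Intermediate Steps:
((11 - 1*18) + 1/(-30))**2 = ((11 - 18) - 1/30)**2 = (-7 - 1/30)**2 = (-211/30)**2 = 44521/900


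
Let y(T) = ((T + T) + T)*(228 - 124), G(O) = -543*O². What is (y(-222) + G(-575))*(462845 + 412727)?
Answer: -157251539546508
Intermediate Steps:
y(T) = 312*T (y(T) = (2*T + T)*104 = (3*T)*104 = 312*T)
(y(-222) + G(-575))*(462845 + 412727) = (312*(-222) - 543*(-575)²)*(462845 + 412727) = (-69264 - 543*330625)*875572 = (-69264 - 179529375)*875572 = -179598639*875572 = -157251539546508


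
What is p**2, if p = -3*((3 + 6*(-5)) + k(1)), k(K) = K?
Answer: 6084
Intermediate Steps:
p = 78 (p = -3*((3 + 6*(-5)) + 1) = -3*((3 - 30) + 1) = -3*(-27 + 1) = -3*(-26) = 78)
p**2 = 78**2 = 6084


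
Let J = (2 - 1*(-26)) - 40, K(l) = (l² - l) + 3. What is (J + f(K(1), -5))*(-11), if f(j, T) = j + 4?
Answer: 55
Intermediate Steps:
K(l) = 3 + l² - l
f(j, T) = 4 + j
J = -12 (J = (2 + 26) - 40 = 28 - 40 = -12)
(J + f(K(1), -5))*(-11) = (-12 + (4 + (3 + 1² - 1*1)))*(-11) = (-12 + (4 + (3 + 1 - 1)))*(-11) = (-12 + (4 + 3))*(-11) = (-12 + 7)*(-11) = -5*(-11) = 55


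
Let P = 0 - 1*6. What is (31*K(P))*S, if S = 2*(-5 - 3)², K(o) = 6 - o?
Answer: 47616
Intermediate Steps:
P = -6 (P = 0 - 6 = -6)
S = 128 (S = 2*(-8)² = 2*64 = 128)
(31*K(P))*S = (31*(6 - 1*(-6)))*128 = (31*(6 + 6))*128 = (31*12)*128 = 372*128 = 47616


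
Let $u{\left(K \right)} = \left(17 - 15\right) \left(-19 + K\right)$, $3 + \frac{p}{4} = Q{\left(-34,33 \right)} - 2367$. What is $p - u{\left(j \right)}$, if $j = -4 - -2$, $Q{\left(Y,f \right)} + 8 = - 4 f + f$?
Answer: $-9866$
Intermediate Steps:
$Q{\left(Y,f \right)} = -8 - 3 f$ ($Q{\left(Y,f \right)} = -8 + \left(- 4 f + f\right) = -8 - 3 f$)
$j = -2$ ($j = -4 + 2 = -2$)
$p = -9908$ ($p = -12 + 4 \left(\left(-8 - 99\right) - 2367\right) = -12 + 4 \left(-107 - 2367\right) = -12 + 4 \left(-2474\right) = -12 - 9896 = -9908$)
$u{\left(K \right)} = -38 + 2 K$ ($u{\left(K \right)} = 2 \left(-19 + K\right) = -38 + 2 K$)
$p - u{\left(j \right)} = -9908 - \left(-38 + 2 \left(-2\right)\right) = -9908 - \left(-38 - 4\right) = -9908 - -42 = -9908 + 42 = -9866$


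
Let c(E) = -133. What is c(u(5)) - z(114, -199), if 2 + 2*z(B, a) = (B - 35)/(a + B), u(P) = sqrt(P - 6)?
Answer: -22361/170 ≈ -131.54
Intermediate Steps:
u(P) = sqrt(-6 + P)
z(B, a) = -1 + (-35 + B)/(2*(B + a)) (z(B, a) = -1 + ((B - 35)/(a + B))/2 = -1 + ((-35 + B)/(B + a))/2 = -1 + (-35 + B)/(2*(B + a)))
c(u(5)) - z(114, -199) = -133 - (-35/2 - 1*(-199) - 1/2*114)/(114 - 199) = -133 - (-35/2 + 199 - 57)/(-85) = -133 - (-1)*249/(85*2) = -133 - 1*(-249/170) = -133 + 249/170 = -22361/170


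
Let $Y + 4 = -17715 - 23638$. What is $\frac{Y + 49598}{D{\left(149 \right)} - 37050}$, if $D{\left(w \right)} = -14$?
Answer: $- \frac{201}{904} \approx -0.22235$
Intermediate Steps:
$Y = -41357$ ($Y = -4 - 41353 = -41357$)
$\frac{Y + 49598}{D{\left(149 \right)} - 37050} = \frac{-41357 + 49598}{-14 - 37050} = \frac{8241}{-37064} = 8241 \left(- \frac{1}{37064}\right) = - \frac{201}{904}$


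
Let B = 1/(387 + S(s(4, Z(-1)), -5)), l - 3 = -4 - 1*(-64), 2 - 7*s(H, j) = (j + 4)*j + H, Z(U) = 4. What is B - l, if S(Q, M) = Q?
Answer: -168518/2675 ≈ -62.997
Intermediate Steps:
s(H, j) = 2/7 - H/7 - j*(4 + j)/7 (s(H, j) = 2/7 - ((j + 4)*j + H)/7 = 2/7 - ((4 + j)*j + H)/7 = 2/7 - (j*(4 + j) + H)/7 = 2/7 - (H + j*(4 + j))/7 = 2/7 + (-H/7 - j*(4 + j)/7) = 2/7 - H/7 - j*(4 + j)/7)
l = 63 (l = 3 + (-4 - 1*(-64)) = 3 + (-4 + 64) = 3 + 60 = 63)
B = 7/2675 (B = 1/(387 + (2/7 - 4/7*4 - 1/7*4 - 1/7*4**2)) = 1/(387 + (2/7 - 16/7 - 4/7 - 1/7*16)) = 1/(387 + (2/7 - 16/7 - 4/7 - 16/7)) = 1/(387 - 34/7) = 1/(2675/7) = 7/2675 ≈ 0.0026168)
B - l = 7/2675 - 1*63 = 7/2675 - 63 = -168518/2675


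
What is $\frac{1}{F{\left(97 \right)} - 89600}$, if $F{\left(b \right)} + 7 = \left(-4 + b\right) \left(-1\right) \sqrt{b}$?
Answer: $- \frac{29869}{2676191832} + \frac{31 \sqrt{97}}{2676191832} \approx -1.1047 \cdot 10^{-5}$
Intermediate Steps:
$F{\left(b \right)} = -7 + \sqrt{b} \left(4 - b\right)$ ($F{\left(b \right)} = -7 + \left(-4 + b\right) \left(-1\right) \sqrt{b} = -7 + \left(4 - b\right) \sqrt{b} = -7 + \sqrt{b} \left(4 - b\right)$)
$\frac{1}{F{\left(97 \right)} - 89600} = \frac{1}{\left(-7 - 97^{\frac{3}{2}} + 4 \sqrt{97}\right) - 89600} = \frac{1}{\left(-7 - 97 \sqrt{97} + 4 \sqrt{97}\right) - 89600} = \frac{1}{\left(-7 - 93 \sqrt{97}\right) - 89600} = \frac{1}{-89607 - 93 \sqrt{97}}$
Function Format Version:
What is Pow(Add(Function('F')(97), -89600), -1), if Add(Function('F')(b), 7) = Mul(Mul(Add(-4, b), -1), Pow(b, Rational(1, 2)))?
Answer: Add(Rational(-29869, 2676191832), Mul(Rational(31, 2676191832), Pow(97, Rational(1, 2)))) ≈ -1.1047e-5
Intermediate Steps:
Function('F')(b) = Add(-7, Mul(Pow(b, Rational(1, 2)), Add(4, Mul(-1, b)))) (Function('F')(b) = Add(-7, Mul(Mul(Add(-4, b), -1), Pow(b, Rational(1, 2)))) = Add(-7, Mul(Add(4, Mul(-1, b)), Pow(b, Rational(1, 2)))) = Add(-7, Mul(Pow(b, Rational(1, 2)), Add(4, Mul(-1, b)))))
Pow(Add(Function('F')(97), -89600), -1) = Pow(Add(Add(-7, Mul(-1, Pow(97, Rational(3, 2))), Mul(4, Pow(97, Rational(1, 2)))), -89600), -1) = Pow(Add(Add(-7, Mul(-1, Mul(97, Pow(97, Rational(1, 2)))), Mul(4, Pow(97, Rational(1, 2)))), -89600), -1) = Pow(Add(Add(-7, Mul(-97, Pow(97, Rational(1, 2))), Mul(4, Pow(97, Rational(1, 2)))), -89600), -1) = Pow(Add(Add(-7, Mul(-93, Pow(97, Rational(1, 2)))), -89600), -1) = Pow(Add(-89607, Mul(-93, Pow(97, Rational(1, 2)))), -1)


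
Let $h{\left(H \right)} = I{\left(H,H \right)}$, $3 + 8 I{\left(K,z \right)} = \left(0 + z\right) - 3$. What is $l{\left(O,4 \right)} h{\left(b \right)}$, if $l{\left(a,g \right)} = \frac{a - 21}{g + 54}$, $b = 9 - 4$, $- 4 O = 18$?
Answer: $\frac{51}{928} \approx 0.054957$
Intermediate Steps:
$O = - \frac{9}{2}$ ($O = \left(- \frac{1}{4}\right) 18 = - \frac{9}{2} \approx -4.5$)
$b = 5$ ($b = 9 - 4 = 5$)
$l{\left(a,g \right)} = \frac{-21 + a}{54 + g}$
$I{\left(K,z \right)} = - \frac{3}{4} + \frac{z}{8}$ ($I{\left(K,z \right)} = - \frac{3}{8} + \frac{\left(0 + z\right) - 3}{8} = - \frac{3}{8} + \frac{z - 3}{8} = - \frac{3}{8} + \frac{-3 + z}{8} = - \frac{3}{8} + \left(- \frac{3}{8} + \frac{z}{8}\right) = - \frac{3}{4} + \frac{z}{8}$)
$h{\left(H \right)} = - \frac{3}{4} + \frac{H}{8}$
$l{\left(O,4 \right)} h{\left(b \right)} = \frac{-21 - \frac{9}{2}}{54 + 4} \left(- \frac{3}{4} + \frac{1}{8} \cdot 5\right) = \frac{1}{58} \left(- \frac{51}{2}\right) \left(- \frac{3}{4} + \frac{5}{8}\right) = \frac{1}{58} \left(- \frac{51}{2}\right) \left(- \frac{1}{8}\right) = \left(- \frac{51}{116}\right) \left(- \frac{1}{8}\right) = \frac{51}{928}$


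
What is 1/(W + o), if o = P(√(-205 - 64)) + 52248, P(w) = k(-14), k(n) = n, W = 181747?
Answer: 1/233981 ≈ 4.2739e-6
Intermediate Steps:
P(w) = -14
o = 52234 (o = -14 + 52248 = 52234)
1/(W + o) = 1/(181747 + 52234) = 1/233981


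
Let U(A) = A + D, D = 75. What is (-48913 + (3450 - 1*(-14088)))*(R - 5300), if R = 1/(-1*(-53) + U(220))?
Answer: 57868018625/348 ≈ 1.6629e+8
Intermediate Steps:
U(A) = 75 + A (U(A) = A + 75 = 75 + A)
R = 1/348 (R = 1/(-1*(-53) + (75 + 220)) = 1/(53 + 295) = 1/348 ≈ 0.0028736)
(-48913 + (3450 - 1*(-14088)))*(R - 5300) = (-48913 + (3450 - 1*(-14088)))*(1/348 - 5300) = (-48913 + (3450 + 14088))*(-1844399/348) = (-48913 + 17538)*(-1844399/348) = -31375*(-1844399/348) = 57868018625/348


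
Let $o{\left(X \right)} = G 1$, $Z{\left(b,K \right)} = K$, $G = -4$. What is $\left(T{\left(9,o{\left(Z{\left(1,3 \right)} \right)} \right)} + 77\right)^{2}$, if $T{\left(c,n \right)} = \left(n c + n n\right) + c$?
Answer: $4356$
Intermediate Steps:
$o{\left(X \right)} = -4$ ($o{\left(X \right)} = \left(-4\right) 1 = -4$)
$T{\left(c,n \right)} = c + n^{2} + c n$ ($T{\left(c,n \right)} = \left(c n + n^{2}\right) + c = \left(n^{2} + c n\right) + c = c + n^{2} + c n$)
$\left(T{\left(9,o{\left(Z{\left(1,3 \right)} \right)} \right)} + 77\right)^{2} = \left(\left(9 + \left(-4\right)^{2} + 9 \left(-4\right)\right) + 77\right)^{2} = \left(\left(9 + 16 - 36\right) + 77\right)^{2} = \left(-11 + 77\right)^{2} = 66^{2} = 4356$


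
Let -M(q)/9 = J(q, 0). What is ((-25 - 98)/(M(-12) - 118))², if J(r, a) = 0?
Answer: 15129/13924 ≈ 1.0865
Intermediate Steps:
M(q) = 0 (M(q) = -9*0 = 0)
((-25 - 98)/(M(-12) - 118))² = ((-25 - 98)/(0 - 118))² = (-123/(-118))² = (-123*(-1/118))² = (123/118)² = 15129/13924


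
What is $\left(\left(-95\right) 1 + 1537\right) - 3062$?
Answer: $-1620$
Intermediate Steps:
$\left(\left(-95\right) 1 + 1537\right) - 3062 = \left(-95 + 1537\right) - 3062 = 1442 - 3062 = -1620$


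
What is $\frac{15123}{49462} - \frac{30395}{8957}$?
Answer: $- \frac{1367940779}{443031134} \approx -3.0877$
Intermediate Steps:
$\frac{15123}{49462} - \frac{30395}{8957} = - \frac{1367940779}{443031134}$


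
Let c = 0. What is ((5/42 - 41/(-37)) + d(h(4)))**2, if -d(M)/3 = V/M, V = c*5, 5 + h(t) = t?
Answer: 3636649/2414916 ≈ 1.5059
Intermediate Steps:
h(t) = -5 + t
V = 0 (V = 0*5 = 0)
d(M) = 0 (d(M) = -0/M = -3*0 = 0)
((5/42 - 41/(-37)) + d(h(4)))**2 = ((5/42 - 41/(-37)) + 0)**2 = ((5*(1/42) - 41*(-1/37)) + 0)**2 = ((5/42 + 41/37) + 0)**2 = (1907/1554 + 0)**2 = (1907/1554)**2 = 3636649/2414916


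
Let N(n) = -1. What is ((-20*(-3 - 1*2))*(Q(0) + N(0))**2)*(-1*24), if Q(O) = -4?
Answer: -60000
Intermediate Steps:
((-20*(-3 - 1*2))*(Q(0) + N(0))**2)*(-1*24) = ((-20*(-3 - 1*2))*(-4 - 1)**2)*(-1*24) = (-20*(-3 - 2)*(-5)**2)*(-24) = (-20*(-5)*25)*(-24) = (100*25)*(-24) = 2500*(-24) = -60000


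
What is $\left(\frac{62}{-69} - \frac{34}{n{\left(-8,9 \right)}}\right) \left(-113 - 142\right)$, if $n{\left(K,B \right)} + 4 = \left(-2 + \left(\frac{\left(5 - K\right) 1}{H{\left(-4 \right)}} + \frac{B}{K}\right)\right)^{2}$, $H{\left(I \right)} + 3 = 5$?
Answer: $\frac{15254950}{10879} \approx 1402.2$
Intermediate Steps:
$H{\left(I \right)} = 2$ ($H{\left(I \right)} = -3 + 5 = 2$)
$n{\left(K,B \right)} = -4 + \left(\frac{1}{2} - \frac{K}{2} + \frac{B}{K}\right)^{2}$ ($n{\left(K,B \right)} = -4 + \left(-2 + \left(\frac{\left(5 - K\right) 1}{2} + \frac{B}{K}\right)\right)^{2} = -4 + \left(-2 + \left(\left(5 - K\right) \frac{1}{2} + \frac{B}{K}\right)\right)^{2} = -4 + \left(-2 - \left(- \frac{5}{2} + \frac{K}{2} - \frac{B}{K}\right)\right)^{2} = -4 + \left(-2 + \left(\frac{5}{2} - \frac{K}{2} + \frac{B}{K}\right)\right)^{2} = -4 + \left(\frac{1}{2} - \frac{K}{2} + \frac{B}{K}\right)^{2}$)
$\left(\frac{62}{-69} - \frac{34}{n{\left(-8,9 \right)}}\right) \left(-113 - 142\right) = \left(\frac{62}{-69} - \frac{34}{-4 + \frac{\left(-8 - \left(-8\right)^{2} + 2 \cdot 9\right)^{2}}{4 \cdot 64}}\right) \left(-113 - 142\right) = \left(62 \left(- \frac{1}{69}\right) - \frac{34}{-4 + \frac{1}{4} \cdot \frac{1}{64} \left(-8 - 64 + 18\right)^{2}}\right) \left(-255\right) = \left(- \frac{62}{69} - \frac{34}{-4 + \frac{1}{4} \cdot \frac{1}{64} \left(-8 - 64 + 18\right)^{2}}\right) \left(-255\right) = \left(- \frac{62}{69} - \frac{34}{-4 + \frac{1}{4} \cdot \frac{1}{64} \left(-54\right)^{2}}\right) \left(-255\right) = \left(- \frac{62}{69} - \frac{34}{-4 + \frac{1}{4} \cdot \frac{1}{64} \cdot 2916}\right) \left(-255\right) = \left(- \frac{62}{69} - \frac{34}{-4 + \frac{729}{64}}\right) \left(-255\right) = \left(- \frac{62}{69} - \frac{34}{\frac{473}{64}}\right) \left(-255\right) = \left(- \frac{62}{69} - \frac{2176}{473}\right) \left(-255\right) = \left(- \frac{179470}{32637}\right) \left(-255\right) = \frac{15254950}{10879}$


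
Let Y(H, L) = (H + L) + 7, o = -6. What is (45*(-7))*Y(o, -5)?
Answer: 1260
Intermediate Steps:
Y(H, L) = 7 + H + L
(45*(-7))*Y(o, -5) = (45*(-7))*(7 - 6 - 5) = -315*(-4) = 1260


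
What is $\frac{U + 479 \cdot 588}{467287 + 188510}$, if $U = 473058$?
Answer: $\frac{251570}{218599} \approx 1.1508$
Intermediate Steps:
$\frac{U + 479 \cdot 588}{467287 + 188510} = \frac{473058 + 479 \cdot 588}{467287 + 188510} = \frac{473058 + 281652}{655797} = 754710 \cdot \frac{1}{655797} = \frac{251570}{218599}$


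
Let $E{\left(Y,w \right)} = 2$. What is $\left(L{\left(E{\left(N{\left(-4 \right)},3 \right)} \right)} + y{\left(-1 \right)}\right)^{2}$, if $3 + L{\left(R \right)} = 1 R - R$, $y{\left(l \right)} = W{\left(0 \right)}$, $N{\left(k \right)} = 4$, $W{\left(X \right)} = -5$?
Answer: $64$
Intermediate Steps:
$y{\left(l \right)} = -5$
$L{\left(R \right)} = -3$ ($L{\left(R \right)} = -3 + \left(1 R - R\right) = -3 + \left(R - R\right) = -3 + 0 = -3$)
$\left(L{\left(E{\left(N{\left(-4 \right)},3 \right)} \right)} + y{\left(-1 \right)}\right)^{2} = \left(-3 - 5\right)^{2} = \left(-8\right)^{2} = 64$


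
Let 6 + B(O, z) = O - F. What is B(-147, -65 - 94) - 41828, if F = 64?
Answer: -42045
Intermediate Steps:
B(O, z) = -70 + O (B(O, z) = -6 + (O - 1*64) = -6 + (O - 64) = -6 + (-64 + O) = -70 + O)
B(-147, -65 - 94) - 41828 = (-70 - 147) - 41828 = -217 - 41828 = -42045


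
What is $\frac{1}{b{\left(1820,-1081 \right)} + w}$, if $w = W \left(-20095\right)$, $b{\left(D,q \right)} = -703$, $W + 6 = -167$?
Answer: $\frac{1}{3475732} \approx 2.8771 \cdot 10^{-7}$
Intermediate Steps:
$W = -173$ ($W = -6 - 167 = -173$)
$w = 3476435$ ($w = \left(-173\right) \left(-20095\right) = 3476435$)
$\frac{1}{b{\left(1820,-1081 \right)} + w} = \frac{1}{-703 + 3476435} = \frac{1}{3475732}$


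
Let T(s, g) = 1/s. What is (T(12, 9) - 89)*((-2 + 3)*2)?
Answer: -1067/6 ≈ -177.83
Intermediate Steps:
(T(12, 9) - 89)*((-2 + 3)*2) = (1/12 - 89)*((-2 + 3)*2) = (1/12 - 89)*(1*2) = -1067/12*2 = -1067/6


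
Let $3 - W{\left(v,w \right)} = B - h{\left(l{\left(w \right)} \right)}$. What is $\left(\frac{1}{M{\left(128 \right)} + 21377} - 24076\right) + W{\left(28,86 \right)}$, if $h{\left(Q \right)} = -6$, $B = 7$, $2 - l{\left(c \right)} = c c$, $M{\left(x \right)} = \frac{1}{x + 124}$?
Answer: $- \frac{129751402178}{5387005} \approx -24086.0$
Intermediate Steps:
$M{\left(x \right)} = \frac{1}{124 + x}$
$l{\left(c \right)} = 2 - c^{2}$ ($l{\left(c \right)} = 2 - c c = 2 - c^{2}$)
$W{\left(v,w \right)} = -10$ ($W{\left(v,w \right)} = 3 - \left(7 - -6\right) = 3 - \left(7 + 6\right) = 3 - 13 = -10$)
$\left(\frac{1}{M{\left(128 \right)} + 21377} - 24076\right) + W{\left(28,86 \right)} = \left(\frac{1}{\frac{1}{124 + 128} + 21377} - 24076\right) - 10 = \left(\frac{1}{\frac{1}{252} + 21377} - 24076\right) - 10 = \left(\frac{1}{\frac{5387005}{252}} - 24076\right) - 10 = \left(\frac{252}{5387005} - 24076\right) - 10 = - \frac{129697532128}{5387005} - 10 = - \frac{129751402178}{5387005}$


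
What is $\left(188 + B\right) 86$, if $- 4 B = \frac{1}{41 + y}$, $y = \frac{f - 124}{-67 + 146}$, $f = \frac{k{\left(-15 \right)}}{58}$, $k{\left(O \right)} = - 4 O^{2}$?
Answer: $\frac{2906422847}{179770} \approx 16167.0$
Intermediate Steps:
$f = - \frac{450}{29}$ ($f = \frac{\left(-4\right) \left(-15\right)^{2}}{58} = \left(-4\right) 225 \cdot \frac{1}{58} = \left(-900\right) \frac{1}{58} = - \frac{450}{29} \approx -15.517$)
$y = - \frac{4046}{2291}$ ($y = \frac{- \frac{450}{29} - 124}{-67 + 146} = - \frac{4046}{29 \cdot 79} = \left(- \frac{4046}{29}\right) \frac{1}{79} = - \frac{4046}{2291} \approx -1.766$)
$B = - \frac{2291}{359540}$ ($B = - \frac{1}{4 \left(41 - \frac{4046}{2291}\right)} = - \frac{1}{4 \cdot \frac{89885}{2291}} = \left(- \frac{1}{4}\right) \frac{2291}{89885} = - \frac{2291}{359540} \approx -0.006372$)
$\left(188 + B\right) 86 = \left(188 - \frac{2291}{359540}\right) 86 = \frac{67591229}{359540} \cdot 86 = \frac{2906422847}{179770}$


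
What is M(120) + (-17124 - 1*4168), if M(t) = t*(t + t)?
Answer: 7508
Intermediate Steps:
M(t) = 2*t**2 (M(t) = t*(2*t) = 2*t**2)
M(120) + (-17124 - 1*4168) = 2*120**2 + (-17124 - 1*4168) = 2*14400 + (-17124 - 4168) = 28800 - 21292 = 7508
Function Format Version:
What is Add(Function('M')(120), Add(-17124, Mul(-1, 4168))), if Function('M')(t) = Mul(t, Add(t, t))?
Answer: 7508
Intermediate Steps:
Function('M')(t) = Mul(2, Pow(t, 2)) (Function('M')(t) = Mul(t, Mul(2, t)) = Mul(2, Pow(t, 2)))
Add(Function('M')(120), Add(-17124, Mul(-1, 4168))) = Add(Mul(2, Pow(120, 2)), Add(-17124, Mul(-1, 4168))) = Add(Mul(2, 14400), Add(-17124, -4168)) = Add(28800, -21292) = 7508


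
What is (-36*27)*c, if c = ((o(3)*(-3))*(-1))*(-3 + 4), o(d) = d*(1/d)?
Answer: -2916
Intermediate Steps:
o(d) = 1 (o(d) = d/d = 1)
c = 3 (c = ((1*(-3))*(-1))*(-3 + 4) = -3*(-1)*1 = 3*1 = 3)
(-36*27)*c = -36*27*3 = -972*3 = -2916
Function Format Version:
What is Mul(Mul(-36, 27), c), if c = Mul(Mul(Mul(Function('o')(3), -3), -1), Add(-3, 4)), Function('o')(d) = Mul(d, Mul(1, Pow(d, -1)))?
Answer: -2916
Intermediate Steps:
Function('o')(d) = 1 (Function('o')(d) = Mul(d, Pow(d, -1)) = 1)
c = 3 (c = Mul(Mul(Mul(1, -3), -1), Add(-3, 4)) = Mul(Mul(-3, -1), 1) = Mul(3, 1) = 3)
Mul(Mul(-36, 27), c) = Mul(Mul(-36, 27), 3) = Mul(-972, 3) = -2916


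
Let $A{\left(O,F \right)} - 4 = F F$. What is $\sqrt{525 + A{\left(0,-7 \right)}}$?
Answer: $17 \sqrt{2} \approx 24.042$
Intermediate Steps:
$A{\left(O,F \right)} = 4 + F^{2}$ ($A{\left(O,F \right)} = 4 + F F = 4 + F^{2}$)
$\sqrt{525 + A{\left(0,-7 \right)}} = \sqrt{525 + \left(4 + \left(-7\right)^{2}\right)} = \sqrt{525 + \left(4 + 49\right)} = \sqrt{525 + 53} = \sqrt{578} = 17 \sqrt{2}$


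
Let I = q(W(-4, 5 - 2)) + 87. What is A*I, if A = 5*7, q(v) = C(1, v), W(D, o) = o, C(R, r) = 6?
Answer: 3255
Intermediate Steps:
q(v) = 6
I = 93 (I = 6 + 87 = 93)
A = 35
A*I = 35*93 = 3255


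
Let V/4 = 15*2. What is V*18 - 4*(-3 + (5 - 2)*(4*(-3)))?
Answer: 2316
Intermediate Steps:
V = 120 (V = 4*(15*2) = 4*30 = 120)
V*18 - 4*(-3 + (5 - 2)*(4*(-3))) = 120*18 - 4*(-3 + (5 - 2)*(4*(-3))) = 2160 - 4*(-3 + 3*(-12)) = 2160 - 4*(-3 - 36) = 2160 - 4*(-39) = 2160 + 156 = 2316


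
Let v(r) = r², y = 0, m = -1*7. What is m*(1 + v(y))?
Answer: -7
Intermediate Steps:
m = -7
m*(1 + v(y)) = -7*(1 + 0²) = -7*(1 + 0) = -7*1 = -7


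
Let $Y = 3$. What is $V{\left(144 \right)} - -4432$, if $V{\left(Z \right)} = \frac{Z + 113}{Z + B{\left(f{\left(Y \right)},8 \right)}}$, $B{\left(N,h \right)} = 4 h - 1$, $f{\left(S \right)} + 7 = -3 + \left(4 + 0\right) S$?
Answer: $\frac{775857}{175} \approx 4433.5$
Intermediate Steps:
$f{\left(S \right)} = -10 + 4 S$ ($f{\left(S \right)} = -7 + \left(-3 + \left(4 + 0\right) S\right) = -7 + \left(-3 + 4 S\right) = -10 + 4 S$)
$B{\left(N,h \right)} = -1 + 4 h$
$V{\left(Z \right)} = \frac{113 + Z}{31 + Z}$ ($V{\left(Z \right)} = \frac{Z + 113}{Z + \left(-1 + 4 \cdot 8\right)} = \frac{113 + Z}{Z + \left(-1 + 32\right)} = \frac{113 + Z}{Z + 31} = \frac{113 + Z}{31 + Z}$)
$V{\left(144 \right)} - -4432 = \frac{113 + 144}{31 + 144} - -4432 = \frac{1}{175} \cdot 257 + 4432 = \frac{257}{175} + 4432 = \frac{775857}{175}$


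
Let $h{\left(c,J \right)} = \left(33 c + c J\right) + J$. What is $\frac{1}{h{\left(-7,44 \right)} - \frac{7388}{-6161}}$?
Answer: $- \frac{6161}{3042307} \approx -0.0020251$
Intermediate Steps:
$h{\left(c,J \right)} = J + 33 c + J c$ ($h{\left(c,J \right)} = \left(33 c + J c\right) + J = J + 33 c + J c$)
$\frac{1}{h{\left(-7,44 \right)} - \frac{7388}{-6161}} = \frac{1}{\left(44 + 33 \left(-7\right) + 44 \left(-7\right)\right) - \frac{7388}{-6161}} = \frac{1}{\left(44 - 231 - 308\right) - - \frac{7388}{6161}} = \frac{1}{-495 + \frac{7388}{6161}} = \frac{1}{- \frac{3042307}{6161}} = - \frac{6161}{3042307}$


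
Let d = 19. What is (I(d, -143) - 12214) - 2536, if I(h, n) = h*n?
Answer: -17467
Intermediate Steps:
(I(d, -143) - 12214) - 2536 = (19*(-143) - 12214) - 2536 = (-2717 - 12214) - 2536 = -14931 - 2536 = -17467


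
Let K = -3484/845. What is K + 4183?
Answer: 271627/65 ≈ 4178.9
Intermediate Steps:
K = -268/65 (K = -3484*1/845 = -268/65 ≈ -4.1231)
K + 4183 = -268/65 + 4183 = 271627/65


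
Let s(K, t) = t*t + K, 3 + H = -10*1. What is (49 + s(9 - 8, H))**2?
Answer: 47961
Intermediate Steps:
H = -13 (H = -3 - 10*1 = -3 - 10 = -13)
s(K, t) = K + t**2 (s(K, t) = t**2 + K = K + t**2)
(49 + s(9 - 8, H))**2 = (49 + ((9 - 8) + (-13)**2))**2 = (49 + (1 + 169))**2 = (49 + 170)**2 = 219**2 = 47961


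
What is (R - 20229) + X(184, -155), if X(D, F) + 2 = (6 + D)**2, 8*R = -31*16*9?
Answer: 15311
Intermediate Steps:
R = -558 (R = (-31*16*9)/8 = (-496*9)/8 = (1/8)*(-4464) = -558)
X(D, F) = -2 + (6 + D)**2
(R - 20229) + X(184, -155) = (-558 - 20229) + (-2 + (6 + 184)**2) = -20787 + (-2 + 190**2) = -20787 + (-2 + 36100) = -20787 + 36098 = 15311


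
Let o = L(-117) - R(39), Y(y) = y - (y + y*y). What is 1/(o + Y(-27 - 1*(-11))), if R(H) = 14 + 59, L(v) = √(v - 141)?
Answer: -329/108499 - I*√258/108499 ≈ -0.0030323 - 0.00014804*I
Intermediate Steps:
Y(y) = -y² (Y(y) = y - (y + y²) = y + (-y - y²) = -y²)
L(v) = √(-141 + v)
R(H) = 73
o = -73 + I*√258 (o = √(-141 - 117) - 1*73 = √(-258) - 73 = I*√258 - 73 = -73 + I*√258 ≈ -73.0 + 16.062*I)
1/(o + Y(-27 - 1*(-11))) = 1/((-73 + I*√258) - (-27 - 1*(-11))²) = 1/((-73 + I*√258) - (-27 + 11)²) = 1/((-73 + I*√258) - 1*(-16)²) = 1/((-73 + I*√258) - 1*256) = 1/((-73 + I*√258) - 256) = 1/(-329 + I*√258)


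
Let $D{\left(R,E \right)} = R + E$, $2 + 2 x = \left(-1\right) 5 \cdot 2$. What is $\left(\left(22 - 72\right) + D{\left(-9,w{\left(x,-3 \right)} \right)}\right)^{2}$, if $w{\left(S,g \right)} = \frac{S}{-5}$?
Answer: $\frac{83521}{25} \approx 3340.8$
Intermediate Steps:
$x = -6$ ($x = -1 + \frac{\left(-1\right) 5 \cdot 2}{2} = -1 + \frac{\left(-5\right) 2}{2} = -1 + \frac{1}{2} \left(-10\right) = -1 - 5 = -6$)
$w{\left(S,g \right)} = - \frac{S}{5}$ ($w{\left(S,g \right)} = S \left(- \frac{1}{5}\right) = - \frac{S}{5}$)
$D{\left(R,E \right)} = E + R$
$\left(\left(22 - 72\right) + D{\left(-9,w{\left(x,-3 \right)} \right)}\right)^{2} = \left(\left(22 - 72\right) - \frac{39}{5}\right)^{2} = \left(-50 + \left(\frac{6}{5} - 9\right)\right)^{2} = \left(-50 - \frac{39}{5}\right)^{2} = \left(- \frac{289}{5}\right)^{2} = \frac{83521}{25}$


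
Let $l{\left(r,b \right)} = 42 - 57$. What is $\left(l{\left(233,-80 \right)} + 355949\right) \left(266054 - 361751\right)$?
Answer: $-34061815998$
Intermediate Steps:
$l{\left(r,b \right)} = -15$
$\left(l{\left(233,-80 \right)} + 355949\right) \left(266054 - 361751\right) = \left(-15 + 355949\right) \left(266054 - 361751\right) = 355934 \left(-95697\right) = -34061815998$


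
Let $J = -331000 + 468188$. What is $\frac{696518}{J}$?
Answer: $\frac{348259}{68594} \approx 5.0771$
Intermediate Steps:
$J = 137188$
$\frac{696518}{J} = \frac{696518}{137188} = 696518 \cdot \frac{1}{137188} = \frac{348259}{68594}$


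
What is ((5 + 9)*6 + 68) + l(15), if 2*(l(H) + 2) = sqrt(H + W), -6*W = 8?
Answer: 150 + sqrt(123)/6 ≈ 151.85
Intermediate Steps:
W = -4/3 (W = -1/6*8 = -4/3 ≈ -1.3333)
l(H) = -2 + sqrt(-4/3 + H)/2 (l(H) = -2 + sqrt(H - 4/3)/2 = -2 + sqrt(-4/3 + H)/2)
((5 + 9)*6 + 68) + l(15) = ((5 + 9)*6 + 68) + (-2 + sqrt(-12 + 9*15)/6) = (14*6 + 68) + (-2 + sqrt(-12 + 135)/6) = (84 + 68) + (-2 + sqrt(123)/6) = 152 + (-2 + sqrt(123)/6) = 150 + sqrt(123)/6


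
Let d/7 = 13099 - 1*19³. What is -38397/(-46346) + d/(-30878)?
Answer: -419385357/715535894 ≈ -0.58611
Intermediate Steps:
d = 43680 (d = 7*(13099 - 1*19³) = 7*(13099 - 1*6859) = 7*(13099 - 6859) = 7*6240 = 43680)
-38397/(-46346) + d/(-30878) = -38397/(-46346) + 43680/(-30878) = -38397*(-1/46346) + 43680*(-1/30878) = 38397/46346 - 21840/15439 = -419385357/715535894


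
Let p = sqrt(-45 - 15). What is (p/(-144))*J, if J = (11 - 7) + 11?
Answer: -5*I*sqrt(15)/24 ≈ -0.80687*I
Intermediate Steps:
p = 2*I*sqrt(15) (p = sqrt(-60) = 2*I*sqrt(15) ≈ 7.746*I)
J = 15 (J = 4 + 11 = 15)
(p/(-144))*J = ((2*I*sqrt(15))/(-144))*15 = ((2*I*sqrt(15))*(-1/144))*15 = -I*sqrt(15)/72*15 = -5*I*sqrt(15)/24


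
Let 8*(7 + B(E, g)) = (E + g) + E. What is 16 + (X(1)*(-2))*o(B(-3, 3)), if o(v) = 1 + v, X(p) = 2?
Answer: 83/2 ≈ 41.500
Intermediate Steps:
B(E, g) = -7 + E/4 + g/8 (B(E, g) = -7 + ((E + g) + E)/8 = -7 + (g + 2*E)/8 = -7 + (E/4 + g/8) = -7 + E/4 + g/8)
16 + (X(1)*(-2))*o(B(-3, 3)) = 16 + (2*(-2))*(1 + (-7 + (1/4)*(-3) + (1/8)*3)) = 16 - 4*(1 + (-7 - 3/4 + 3/8)) = 16 - 4*(1 - 59/8) = 16 - 4*(-51/8) = 16 + 51/2 = 83/2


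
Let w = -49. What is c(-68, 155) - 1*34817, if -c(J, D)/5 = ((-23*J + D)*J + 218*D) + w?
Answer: 380938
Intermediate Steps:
c(J, D) = 245 - 1090*D - 5*J*(D - 23*J) (c(J, D) = -5*(((-23*J + D)*J + 218*D) - 49) = -5*(((D - 23*J)*J + 218*D) - 49) = -5*((J*(D - 23*J) + 218*D) - 49) = -5*((218*D + J*(D - 23*J)) - 49) = -5*(-49 + 218*D + J*(D - 23*J)) = 245 - 1090*D - 5*J*(D - 23*J))
c(-68, 155) - 1*34817 = (245 - 1090*155 + 115*(-68)² - 5*155*(-68)) - 1*34817 = (245 - 168950 + 115*4624 + 52700) - 34817 = (245 - 168950 + 531760 + 52700) - 34817 = 415755 - 34817 = 380938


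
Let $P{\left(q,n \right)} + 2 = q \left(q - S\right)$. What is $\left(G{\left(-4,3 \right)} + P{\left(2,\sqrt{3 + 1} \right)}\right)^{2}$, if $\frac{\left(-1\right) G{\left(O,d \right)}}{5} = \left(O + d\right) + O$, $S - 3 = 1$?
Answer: $361$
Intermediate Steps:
$S = 4$ ($S = 3 + 1 = 4$)
$P{\left(q,n \right)} = -2 + q \left(-4 + q\right)$ ($P{\left(q,n \right)} = -2 + q \left(q - 4\right) = -2 + q \left(-4 + q\right)$)
$G{\left(O,d \right)} = - 10 O - 5 d$ ($G{\left(O,d \right)} = - 5 \left(\left(O + d\right) + O\right) = - 5 \left(d + 2 O\right) = - 10 O - 5 d$)
$\left(G{\left(-4,3 \right)} + P{\left(2,\sqrt{3 + 1} \right)}\right)^{2} = \left(\left(\left(-10\right) \left(-4\right) - 15\right) - \left(10 - 4\right)\right)^{2} = \left(\left(40 - 15\right) - 6\right)^{2} = \left(25 - 6\right)^{2} = 19^{2} = 361$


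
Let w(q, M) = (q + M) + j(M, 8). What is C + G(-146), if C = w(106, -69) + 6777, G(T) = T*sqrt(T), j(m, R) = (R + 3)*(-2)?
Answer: 6792 - 146*I*sqrt(146) ≈ 6792.0 - 1764.1*I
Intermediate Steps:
j(m, R) = -6 - 2*R (j(m, R) = (3 + R)*(-2) = -6 - 2*R)
w(q, M) = -22 + M + q (w(q, M) = (q + M) + (-6 - 2*8) = (M + q) + (-6 - 16) = (M + q) - 22 = -22 + M + q)
G(T) = T**(3/2)
C = 6792 (C = (-22 - 69 + 106) + 6777 = 15 + 6777 = 6792)
C + G(-146) = 6792 + (-146)**(3/2) = 6792 - 146*I*sqrt(146)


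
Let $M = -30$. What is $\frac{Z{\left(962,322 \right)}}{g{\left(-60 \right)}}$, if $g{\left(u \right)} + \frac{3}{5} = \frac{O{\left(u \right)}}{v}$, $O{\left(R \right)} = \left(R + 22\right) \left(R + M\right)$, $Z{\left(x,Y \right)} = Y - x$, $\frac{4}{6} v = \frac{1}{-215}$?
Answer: $\frac{3200}{2451003} \approx 0.0013056$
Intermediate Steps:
$v = - \frac{3}{430}$ ($v = \frac{3}{2 \left(-215\right)} = \frac{3}{2} \left(- \frac{1}{215}\right) = - \frac{3}{430} \approx -0.0069767$)
$O{\left(R \right)} = \left(-30 + R\right) \left(22 + R\right)$ ($O{\left(R \right)} = \left(R + 22\right) \left(R - 30\right) = \left(22 + R\right) \left(-30 + R\right) = \left(-30 + R\right) \left(22 + R\right)$)
$g{\left(u \right)} = \frac{472997}{5} - \frac{430 u^{2}}{3} + \frac{3440 u}{3}$ ($g{\left(u \right)} = - \frac{3}{5} + \frac{-660 + u^{2} - 8 u}{- \frac{3}{430}} = - \frac{3}{5} + \left(-660 + u^{2} - 8 u\right) \left(- \frac{430}{3}\right) = - \frac{3}{5} + \left(94600 - \frac{430 u^{2}}{3} + \frac{3440 u}{3}\right) = \frac{472997}{5} - \frac{430 u^{2}}{3} + \frac{3440 u}{3}$)
$\frac{Z{\left(962,322 \right)}}{g{\left(-60 \right)}} = \frac{322 - 962}{\frac{472997}{5} - \frac{430 \left(-60\right)^{2}}{3} + \frac{3440}{3} \left(-60\right)} = \frac{322 - 962}{\frac{472997}{5} - 516000 - 68800} = - \frac{640}{\frac{472997}{5} - 516000 - 68800} = - \frac{640}{- \frac{2451003}{5}} = \left(-640\right) \left(- \frac{5}{2451003}\right) = \frac{3200}{2451003}$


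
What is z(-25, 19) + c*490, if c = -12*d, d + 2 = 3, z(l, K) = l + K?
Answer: -5886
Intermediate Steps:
z(l, K) = K + l
d = 1 (d = -2 + 3 = 1)
c = -12 (c = -12*1 = -12)
z(-25, 19) + c*490 = (19 - 25) - 12*490 = -6 - 5880 = -5886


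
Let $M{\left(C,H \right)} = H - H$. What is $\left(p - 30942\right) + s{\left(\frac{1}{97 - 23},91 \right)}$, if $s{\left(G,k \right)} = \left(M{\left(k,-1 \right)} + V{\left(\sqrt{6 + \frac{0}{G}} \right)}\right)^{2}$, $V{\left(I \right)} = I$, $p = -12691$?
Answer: $-43627$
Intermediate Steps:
$M{\left(C,H \right)} = 0$
$s{\left(G,k \right)} = 6$ ($s{\left(G,k \right)} = \left(0 + \sqrt{6 + \frac{0}{G}}\right)^{2} = \left(0 + \sqrt{6 + 0}\right)^{2} = \left(0 + \sqrt{6}\right)^{2} = \left(\sqrt{6}\right)^{2} = 6$)
$\left(p - 30942\right) + s{\left(\frac{1}{97 - 23},91 \right)} = \left(-12691 - 30942\right) + 6 = -43633 + 6 = -43627$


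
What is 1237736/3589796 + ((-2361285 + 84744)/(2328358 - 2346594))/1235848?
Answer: 6975733660067461/20225740021749472 ≈ 0.34489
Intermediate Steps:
1237736/3589796 + ((-2361285 + 84744)/(2328358 - 2346594))/1235848 = 1237736*(1/3589796) - 2276541/(-18236)*(1/1235848) = 309434/897449 - 2276541*(-1/18236)*(1/1235848) = 309434/897449 + (2276541/18236)*(1/1235848) = 309434/897449 + 2276541/22536924128 = 6975733660067461/20225740021749472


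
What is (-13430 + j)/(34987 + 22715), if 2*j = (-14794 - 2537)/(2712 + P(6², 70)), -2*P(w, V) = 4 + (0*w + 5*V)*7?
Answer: -13301477/57124980 ≈ -0.23285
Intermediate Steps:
P(w, V) = -2 - 35*V/2 (P(w, V) = -(4 + (0*w + 5*V)*7)/2 = -(4 + (0 + 5*V)*7)/2 = -(4 + (5*V)*7)/2 = -(4 + 35*V)/2 = -2 - 35*V/2)
j = -5777/990 (j = ((-14794 - 2537)/(2712 + (-2 - 35/2*70)))/2 = (-17331/(2712 + (-2 - 1225)))/2 = (-17331/(2712 - 1227))/2 = (-17331/1485)/2 = (-17331*1/1485)/2 = (½)*(-5777/495) = -5777/990 ≈ -5.8354)
(-13430 + j)/(34987 + 22715) = (-13430 - 5777/990)/(34987 + 22715) = -13301477/990/57702 = -13301477/990*1/57702 = -13301477/57124980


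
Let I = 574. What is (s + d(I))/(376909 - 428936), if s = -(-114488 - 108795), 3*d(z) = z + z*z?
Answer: -999899/156081 ≈ -6.4063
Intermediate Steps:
d(z) = z/3 + z²/3 (d(z) = (z + z*z)/3 = (z + z²)/3 = z/3 + z²/3)
s = 223283 (s = -1*(-223283) = 223283)
(s + d(I))/(376909 - 428936) = (223283 + (⅓)*574*(1 + 574))/(376909 - 428936) = (223283 + (⅓)*574*575)/(-52027) = (223283 + 330050/3)*(-1/52027) = (999899/3)*(-1/52027) = -999899/156081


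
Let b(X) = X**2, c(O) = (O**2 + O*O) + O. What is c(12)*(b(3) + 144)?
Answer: 45900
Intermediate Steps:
c(O) = O + 2*O**2 (c(O) = (O**2 + O**2) + O = 2*O**2 + O = O + 2*O**2)
c(12)*(b(3) + 144) = (12*(1 + 2*12))*(3**2 + 144) = (12*(1 + 24))*(9 + 144) = (12*25)*153 = 300*153 = 45900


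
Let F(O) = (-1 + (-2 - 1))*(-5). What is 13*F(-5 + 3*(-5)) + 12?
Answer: 272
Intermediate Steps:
F(O) = 20 (F(O) = (-1 - 3)*(-5) = -4*(-5) = 20)
13*F(-5 + 3*(-5)) + 12 = 13*20 + 12 = 260 + 12 = 272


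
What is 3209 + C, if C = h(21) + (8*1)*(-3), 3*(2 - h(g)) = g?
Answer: 3180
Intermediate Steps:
h(g) = 2 - g/3
C = -29 (C = (2 - ⅓*21) + (8*1)*(-3) = (2 - 7) + 8*(-3) = -5 - 24 = -29)
3209 + C = 3209 - 29 = 3180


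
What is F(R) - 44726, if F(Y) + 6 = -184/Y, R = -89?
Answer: -3980964/89 ≈ -44730.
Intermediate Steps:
F(Y) = -6 - 184/Y
F(R) - 44726 = (-6 - 184/(-89)) - 44726 = (-6 - 184*(-1/89)) - 44726 = (-6 + 184/89) - 44726 = -350/89 - 44726 = -3980964/89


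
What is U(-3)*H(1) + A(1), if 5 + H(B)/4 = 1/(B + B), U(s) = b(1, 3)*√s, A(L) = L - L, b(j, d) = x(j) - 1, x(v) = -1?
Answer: 36*I*√3 ≈ 62.354*I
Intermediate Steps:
b(j, d) = -2 (b(j, d) = -1 - 1 = -2)
A(L) = 0
U(s) = -2*√s
H(B) = -20 + 2/B (H(B) = -20 + 4/(B + B) = -20 + 4/((2*B)) = -20 + 4*(1/(2*B)) = -20 + 2/B)
U(-3)*H(1) + A(1) = (-2*I*√3)*(-20 + 2/1) + 0 = (-2*I*√3)*(-20 + 2*1) + 0 = (-2*I*√3)*(-20 + 2) + 0 = -2*I*√3*(-18) + 0 = 36*I*√3 + 0 = 36*I*√3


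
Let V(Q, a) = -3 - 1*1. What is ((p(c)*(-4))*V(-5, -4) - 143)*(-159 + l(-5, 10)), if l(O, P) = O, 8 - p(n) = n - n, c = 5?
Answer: 2460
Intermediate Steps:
V(Q, a) = -4 (V(Q, a) = -3 - 1 = -4)
p(n) = 8 (p(n) = 8 - (n - n) = 8 - 1*0 = 8 + 0 = 8)
((p(c)*(-4))*V(-5, -4) - 143)*(-159 + l(-5, 10)) = ((8*(-4))*(-4) - 143)*(-159 - 5) = (-32*(-4) - 143)*(-164) = (128 - 143)*(-164) = -15*(-164) = 2460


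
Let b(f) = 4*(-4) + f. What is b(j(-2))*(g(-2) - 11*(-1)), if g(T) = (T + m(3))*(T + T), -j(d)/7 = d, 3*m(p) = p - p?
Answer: -38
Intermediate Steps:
m(p) = 0 (m(p) = (p - p)/3 = (⅓)*0 = 0)
j(d) = -7*d
g(T) = 2*T² (g(T) = (T + 0)*(T + T) = T*(2*T) = 2*T²)
b(f) = -16 + f
b(j(-2))*(g(-2) - 11*(-1)) = (-16 - 7*(-2))*(2*(-2)² - 11*(-1)) = (-16 + 14)*(2*4 + 11) = -2*(8 + 11) = -2*19 = -38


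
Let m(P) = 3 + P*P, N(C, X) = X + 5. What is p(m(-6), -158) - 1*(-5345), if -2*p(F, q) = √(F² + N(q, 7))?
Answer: 5345 - √1533/2 ≈ 5325.4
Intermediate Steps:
N(C, X) = 5 + X
m(P) = 3 + P²
p(F, q) = -√(12 + F²)/2 (p(F, q) = -√(F² + (5 + 7))/2 = -√(F² + 12)/2 = -√(12 + F²)/2)
p(m(-6), -158) - 1*(-5345) = -√(12 + (3 + (-6)²)²)/2 - 1*(-5345) = -√(12 + (3 + 36)²)/2 + 5345 = -√(12 + 39²)/2 + 5345 = -√(12 + 1521)/2 + 5345 = -√1533/2 + 5345 = 5345 - √1533/2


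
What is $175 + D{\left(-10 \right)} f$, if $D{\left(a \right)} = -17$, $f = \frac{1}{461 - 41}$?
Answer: $\frac{73483}{420} \approx 174.96$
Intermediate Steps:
$f = \frac{1}{420} \approx 0.002381$
$175 + D{\left(-10 \right)} f = 175 - \frac{17}{420} = \frac{73483}{420}$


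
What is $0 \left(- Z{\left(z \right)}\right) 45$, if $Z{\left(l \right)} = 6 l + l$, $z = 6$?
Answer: $0$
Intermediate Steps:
$Z{\left(l \right)} = 7 l$
$0 \left(- Z{\left(z \right)}\right) 45 = 0 \left(- 7 \cdot 6\right) 45 = 0 \left(\left(-1\right) 42\right) 45 = 0 \left(-42\right) 45 = 0 \cdot 45 = 0$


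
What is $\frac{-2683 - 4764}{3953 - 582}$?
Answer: $- \frac{7447}{3371} \approx -2.2091$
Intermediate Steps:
$\frac{-2683 - 4764}{3953 - 582} = - \frac{7447}{3371}$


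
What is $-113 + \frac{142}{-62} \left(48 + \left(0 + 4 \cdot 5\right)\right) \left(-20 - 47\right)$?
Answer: $\frac{319973}{31} \approx 10322.0$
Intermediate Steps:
$-113 + \frac{142}{-62} \left(48 + \left(0 + 4 \cdot 5\right)\right) \left(-20 - 47\right) = -113 + 142 \left(- \frac{1}{62}\right) \left(48 + \left(0 + 20\right)\right) \left(-67\right) = -113 - \frac{71 \left(48 + 20\right) \left(-67\right)}{31} = -113 - \frac{71 \cdot 68 \left(-67\right)}{31} = -113 - - \frac{323476}{31} = -113 + \frac{323476}{31} = \frac{319973}{31}$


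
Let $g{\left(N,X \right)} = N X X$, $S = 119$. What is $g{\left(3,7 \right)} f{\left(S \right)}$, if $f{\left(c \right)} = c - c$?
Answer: $0$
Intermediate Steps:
$f{\left(c \right)} = 0$
$g{\left(N,X \right)} = N X^{2}$
$g{\left(3,7 \right)} f{\left(S \right)} = 3 \cdot 7^{2} \cdot 0 = 3 \cdot 49 \cdot 0 = 147 \cdot 0 = 0$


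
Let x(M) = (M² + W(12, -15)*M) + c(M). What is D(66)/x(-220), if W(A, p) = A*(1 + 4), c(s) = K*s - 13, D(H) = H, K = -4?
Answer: 66/36067 ≈ 0.0018299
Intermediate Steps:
c(s) = -13 - 4*s (c(s) = -4*s - 13 = -13 - 4*s)
W(A, p) = 5*A (W(A, p) = A*5 = 5*A)
x(M) = -13 + M² + 56*M (x(M) = (M² + (5*12)*M) + (-13 - 4*M) = (M² + 60*M) + (-13 - 4*M) = -13 + M² + 56*M)
D(66)/x(-220) = 66/(-13 + (-220)² + 56*(-220)) = 66/(-13 + 48400 - 12320) = 66/36067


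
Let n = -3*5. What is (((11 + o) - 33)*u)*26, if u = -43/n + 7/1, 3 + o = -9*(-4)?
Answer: 42328/15 ≈ 2821.9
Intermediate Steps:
n = -15
o = 33 (o = -3 - 9*(-4) = -3 + 36 = 33)
u = 148/15 (u = -43/(-15) + 7/1 = -43*(-1/15) + 7*1 = 43/15 + 7 = 148/15 ≈ 9.8667)
(((11 + o) - 33)*u)*26 = (((11 + 33) - 33)*(148/15))*26 = ((44 - 33)*(148/15))*26 = (11*(148/15))*26 = (1628/15)*26 = 42328/15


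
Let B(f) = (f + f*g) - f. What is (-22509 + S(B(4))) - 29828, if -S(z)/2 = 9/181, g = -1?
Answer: -9473015/181 ≈ -52337.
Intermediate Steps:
B(f) = -f (B(f) = (f + f*(-1)) - f = (f - f) - f = 0 - f = -f)
S(z) = -18/181
(-22509 + S(B(4))) - 29828 = (-22509 - 18/181) - 29828 = -4074147/181 - 29828 = -9473015/181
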